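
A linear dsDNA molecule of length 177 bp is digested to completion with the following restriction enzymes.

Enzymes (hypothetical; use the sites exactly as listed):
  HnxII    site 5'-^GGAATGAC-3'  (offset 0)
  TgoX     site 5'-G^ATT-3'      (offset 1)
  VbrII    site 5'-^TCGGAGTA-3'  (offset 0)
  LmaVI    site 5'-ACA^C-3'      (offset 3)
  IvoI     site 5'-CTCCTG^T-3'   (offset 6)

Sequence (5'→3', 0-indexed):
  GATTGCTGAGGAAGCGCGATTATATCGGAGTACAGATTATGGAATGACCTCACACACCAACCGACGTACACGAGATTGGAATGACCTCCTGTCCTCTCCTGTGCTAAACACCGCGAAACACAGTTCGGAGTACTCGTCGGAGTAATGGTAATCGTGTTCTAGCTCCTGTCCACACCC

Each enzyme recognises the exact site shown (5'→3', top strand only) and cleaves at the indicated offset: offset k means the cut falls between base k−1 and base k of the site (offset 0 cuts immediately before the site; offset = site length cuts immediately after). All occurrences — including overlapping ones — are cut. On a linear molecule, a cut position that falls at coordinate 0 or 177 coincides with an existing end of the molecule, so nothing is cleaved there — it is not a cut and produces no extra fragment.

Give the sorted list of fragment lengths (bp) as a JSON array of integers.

[1,2,3,3,4,4,5,6,6,9,10,10,11,12,14,14,14,17,32]

Site scan:
  HnxII (GGAATGAC, off=0): starts [40, 77] → cuts [40, 77]
  TgoX (GATT, off=1): starts [0, 17, 34, 73] → cuts [1, 18, 35, 74]
  VbrII (TCGGAGTA, off=0): starts [24, 124, 136] → cuts [24, 124, 136]
  LmaVI (ACAC, off=3): starts [51, 53, 67, 107, 117, 171] → cuts [54, 56, 70, 110, 120, 174]
  IvoI (CTCCTGT, off=6): starts [85, 95, 162] → cuts [91, 101, 168]

All cut coordinates (distinct, sorted): [1, 18, 24, 35, 40, 54, 56, 70, 74, 77, 91, 101, 110, 120, 124, 136, 168, 174]

Fragment lengths:
  [0,1): 1 bp
  [1,18): 17 bp
  [18,24): 6 bp
  [24,35): 11 bp
  [35,40): 5 bp
  [40,54): 14 bp
  [54,56): 2 bp
  [56,70): 14 bp
  [70,74): 4 bp
  [74,77): 3 bp
  [77,91): 14 bp
  [91,101): 10 bp
  [101,110): 9 bp
  [110,120): 10 bp
  [120,124): 4 bp
  [124,136): 12 bp
  [136,168): 32 bp
  [168,174): 6 bp
  [174,177): 3 bp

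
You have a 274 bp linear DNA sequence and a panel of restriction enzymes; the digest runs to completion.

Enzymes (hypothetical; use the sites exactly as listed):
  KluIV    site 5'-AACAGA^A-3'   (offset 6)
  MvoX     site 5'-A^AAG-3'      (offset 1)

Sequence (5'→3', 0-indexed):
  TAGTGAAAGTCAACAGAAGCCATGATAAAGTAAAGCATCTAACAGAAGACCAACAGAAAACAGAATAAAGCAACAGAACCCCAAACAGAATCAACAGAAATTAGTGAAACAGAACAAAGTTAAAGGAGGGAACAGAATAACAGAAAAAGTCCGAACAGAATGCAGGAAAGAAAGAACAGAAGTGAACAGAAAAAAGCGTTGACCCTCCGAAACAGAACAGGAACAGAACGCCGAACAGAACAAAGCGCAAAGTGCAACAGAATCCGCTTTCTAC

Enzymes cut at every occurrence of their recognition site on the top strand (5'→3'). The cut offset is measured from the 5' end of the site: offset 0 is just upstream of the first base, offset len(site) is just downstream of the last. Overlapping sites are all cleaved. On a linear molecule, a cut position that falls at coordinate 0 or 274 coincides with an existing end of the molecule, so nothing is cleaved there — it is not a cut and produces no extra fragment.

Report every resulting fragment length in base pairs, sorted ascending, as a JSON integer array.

[2,3,3,3,3,4,5,6,6,7,7,8,8,9,9,10,10,10,11,11,11,12,12,12,13,13,14,14,15,23]

Scan for sites:
  KluIV AACAGAA/6: at [11, 40, 51, 58, 71, 83, 92, 107, 130, 138, 153, 174, 184, 210, 221, 233, 255] ⇒ [17, 46, 57, 64, 77, 89, 98, 113, 136, 144, 159, 180, 190, 216, 227, 239, 261]
  MvoX AAAG/1: at [5, 26, 31, 66, 115, 121, 145, 166, 170, 192, 241, 248] ⇒ [6, 27, 32, 67, 116, 122, 146, 167, 171, 193, 242, 249]

All cut coordinates (distinct, sorted): [6, 17, 27, 32, 46, 57, 64, 67, 77, 89, 98, 113, 116, 122, 136, 144, 146, 159, 167, 171, 180, 190, 193, 216, 227, 239, 242, 249, 261]

Fragment lengths:
  [0,6): 6 bp
  [6,17): 11 bp
  [17,27): 10 bp
  [27,32): 5 bp
  [32,46): 14 bp
  [46,57): 11 bp
  [57,64): 7 bp
  [64,67): 3 bp
  [67,77): 10 bp
  [77,89): 12 bp
  [89,98): 9 bp
  [98,113): 15 bp
  [113,116): 3 bp
  [116,122): 6 bp
  [122,136): 14 bp
  [136,144): 8 bp
  [144,146): 2 bp
  [146,159): 13 bp
  [159,167): 8 bp
  [167,171): 4 bp
  [171,180): 9 bp
  [180,190): 10 bp
  [190,193): 3 bp
  [193,216): 23 bp
  [216,227): 11 bp
  [227,239): 12 bp
  [239,242): 3 bp
  [242,249): 7 bp
  [249,261): 12 bp
  [261,274): 13 bp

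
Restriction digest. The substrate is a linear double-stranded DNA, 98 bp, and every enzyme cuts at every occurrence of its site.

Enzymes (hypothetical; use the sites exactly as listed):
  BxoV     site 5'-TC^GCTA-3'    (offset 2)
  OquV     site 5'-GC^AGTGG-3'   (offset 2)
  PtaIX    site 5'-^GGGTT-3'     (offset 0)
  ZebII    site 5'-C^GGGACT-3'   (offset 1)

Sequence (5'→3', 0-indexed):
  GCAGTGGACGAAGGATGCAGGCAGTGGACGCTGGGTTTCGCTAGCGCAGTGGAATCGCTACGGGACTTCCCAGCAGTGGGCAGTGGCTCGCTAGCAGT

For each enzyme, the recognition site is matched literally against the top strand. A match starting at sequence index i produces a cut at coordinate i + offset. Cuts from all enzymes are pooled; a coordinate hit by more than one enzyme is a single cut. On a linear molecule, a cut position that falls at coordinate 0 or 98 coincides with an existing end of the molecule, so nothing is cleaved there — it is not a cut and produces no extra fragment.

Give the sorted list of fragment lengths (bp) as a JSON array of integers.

[2,5,7,7,8,8,9,9,10,13,20]

Per-enzyme occurrences:
  BxoV (TCGCTA, off=2): starts [37, 54, 87] → cuts [39, 56, 89]
  OquV (GCAGTGG, off=2): starts [0, 20, 45, 72, 79] → cuts [2, 22, 47, 74, 81]
  PtaIX (GGGTT, off=0): starts [32] → cuts [32]
  ZebII (CGGGACT, off=1): starts [60] → cuts [61]

All cut coordinates (distinct, sorted): [2, 22, 32, 39, 47, 56, 61, 74, 81, 89]

Fragment lengths:
  [0,2): 2 bp
  [2,22): 20 bp
  [22,32): 10 bp
  [32,39): 7 bp
  [39,47): 8 bp
  [47,56): 9 bp
  [56,61): 5 bp
  [61,74): 13 bp
  [74,81): 7 bp
  [81,89): 8 bp
  [89,98): 9 bp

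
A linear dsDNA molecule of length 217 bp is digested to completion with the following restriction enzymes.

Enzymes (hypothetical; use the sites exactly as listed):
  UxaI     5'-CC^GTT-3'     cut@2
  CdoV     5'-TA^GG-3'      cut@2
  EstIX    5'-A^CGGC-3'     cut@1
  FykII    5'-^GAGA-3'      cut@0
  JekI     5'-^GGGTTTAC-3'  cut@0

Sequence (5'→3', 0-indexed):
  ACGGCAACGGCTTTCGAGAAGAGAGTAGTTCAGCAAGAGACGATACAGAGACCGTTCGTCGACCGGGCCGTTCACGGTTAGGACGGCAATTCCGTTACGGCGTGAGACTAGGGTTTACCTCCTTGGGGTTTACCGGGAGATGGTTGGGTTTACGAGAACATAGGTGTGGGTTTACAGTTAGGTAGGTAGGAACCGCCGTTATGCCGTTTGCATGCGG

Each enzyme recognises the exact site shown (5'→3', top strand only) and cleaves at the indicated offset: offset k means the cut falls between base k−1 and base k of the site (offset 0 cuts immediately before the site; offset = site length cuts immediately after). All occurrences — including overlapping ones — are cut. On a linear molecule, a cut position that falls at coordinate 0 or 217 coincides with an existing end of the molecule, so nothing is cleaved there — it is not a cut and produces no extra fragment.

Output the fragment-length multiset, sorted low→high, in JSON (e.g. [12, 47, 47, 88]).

Scan for sites:
  UxaI (CCGTT, off=2): starts [51, 67, 91, 195, 203] → cuts [53, 69, 93, 197, 205]
  CdoV (TAGG, off=2): starts [78, 108, 160, 178, 182, 186] → cuts [80, 110, 162, 180, 184, 188]
  EstIX (ACGGC, off=1): starts [0, 6, 82, 96] → cuts [1, 7, 83, 97]
  FykII (GAGA, off=0): starts [15, 20, 36, 47, 103, 136, 153] → cuts [15, 20, 36, 47, 103, 136, 153]
  JekI (GGGTTTAC, off=0): starts [110, 125, 145, 167] → cuts [110, 125, 145, 167]

Pooled cuts: [1, 7, 15, 20, 36, 47, 53, 69, 80, 83, 93, 97, 103, 110, 125, 136, 145, 153, 162, 167, 180, 184, 188, 197, 205]

Fragments:
  [0,1): 1 bp
  [1,7): 6 bp
  [7,15): 8 bp
  [15,20): 5 bp
  [20,36): 16 bp
  [36,47): 11 bp
  [47,53): 6 bp
  [53,69): 16 bp
  [69,80): 11 bp
  [80,83): 3 bp
  [83,93): 10 bp
  [93,97): 4 bp
  [97,103): 6 bp
  [103,110): 7 bp
  [110,125): 15 bp
  [125,136): 11 bp
  [136,145): 9 bp
  [145,153): 8 bp
  [153,162): 9 bp
  [162,167): 5 bp
  [167,180): 13 bp
  [180,184): 4 bp
  [184,188): 4 bp
  [188,197): 9 bp
  [197,205): 8 bp
  [205,217): 12 bp

[1,3,4,4,4,5,5,6,6,6,7,8,8,8,9,9,9,10,11,11,11,12,13,15,16,16]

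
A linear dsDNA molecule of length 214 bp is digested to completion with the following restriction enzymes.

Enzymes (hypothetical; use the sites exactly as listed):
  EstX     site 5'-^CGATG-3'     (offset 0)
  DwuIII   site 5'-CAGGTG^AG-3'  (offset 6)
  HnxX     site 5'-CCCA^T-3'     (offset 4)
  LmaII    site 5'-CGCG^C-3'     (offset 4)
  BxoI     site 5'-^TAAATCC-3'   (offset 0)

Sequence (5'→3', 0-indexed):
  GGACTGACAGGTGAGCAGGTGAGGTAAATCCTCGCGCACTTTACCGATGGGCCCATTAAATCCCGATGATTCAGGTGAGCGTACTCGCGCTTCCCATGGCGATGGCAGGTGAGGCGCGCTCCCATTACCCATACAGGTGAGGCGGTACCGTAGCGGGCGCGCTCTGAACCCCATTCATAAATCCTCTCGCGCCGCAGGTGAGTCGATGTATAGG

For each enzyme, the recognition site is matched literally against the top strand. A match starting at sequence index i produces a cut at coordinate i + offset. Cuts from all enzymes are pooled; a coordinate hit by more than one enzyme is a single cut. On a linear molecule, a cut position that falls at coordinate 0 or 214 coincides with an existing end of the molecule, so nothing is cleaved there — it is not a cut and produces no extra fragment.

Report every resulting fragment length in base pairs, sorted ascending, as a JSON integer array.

[1,3,3,3,4,6,7,7,7,7,8,8,8,9,11,11,12,12,12,12,13,14,14,22]

Site scan:
  EstX CGATG/0: at [44, 63, 99, 203] ⇒ [44, 63, 99, 203]
  DwuIII CAGGTGAG/6: at [7, 15, 71, 105, 133, 194] ⇒ [13, 21, 77, 111, 139, 200]
  HnxX CCCAT/4: at [51, 92, 120, 127, 169] ⇒ [55, 96, 124, 131, 173]
  LmaII CGCGC/4: at [32, 85, 114, 157, 187] ⇒ [36, 89, 118, 161, 191]
  BxoI TAAATCC/0: at [24, 56, 177] ⇒ [24, 56, 177]

Pooled cuts: [13, 21, 24, 36, 44, 55, 56, 63, 77, 89, 96, 99, 111, 118, 124, 131, 139, 161, 173, 177, 191, 200, 203]

Fragments:
  [0,13): 13 bp
  [13,21): 8 bp
  [21,24): 3 bp
  [24,36): 12 bp
  [36,44): 8 bp
  [44,55): 11 bp
  [55,56): 1 bp
  [56,63): 7 bp
  [63,77): 14 bp
  [77,89): 12 bp
  [89,96): 7 bp
  [96,99): 3 bp
  [99,111): 12 bp
  [111,118): 7 bp
  [118,124): 6 bp
  [124,131): 7 bp
  [131,139): 8 bp
  [139,161): 22 bp
  [161,173): 12 bp
  [173,177): 4 bp
  [177,191): 14 bp
  [191,200): 9 bp
  [200,203): 3 bp
  [203,214): 11 bp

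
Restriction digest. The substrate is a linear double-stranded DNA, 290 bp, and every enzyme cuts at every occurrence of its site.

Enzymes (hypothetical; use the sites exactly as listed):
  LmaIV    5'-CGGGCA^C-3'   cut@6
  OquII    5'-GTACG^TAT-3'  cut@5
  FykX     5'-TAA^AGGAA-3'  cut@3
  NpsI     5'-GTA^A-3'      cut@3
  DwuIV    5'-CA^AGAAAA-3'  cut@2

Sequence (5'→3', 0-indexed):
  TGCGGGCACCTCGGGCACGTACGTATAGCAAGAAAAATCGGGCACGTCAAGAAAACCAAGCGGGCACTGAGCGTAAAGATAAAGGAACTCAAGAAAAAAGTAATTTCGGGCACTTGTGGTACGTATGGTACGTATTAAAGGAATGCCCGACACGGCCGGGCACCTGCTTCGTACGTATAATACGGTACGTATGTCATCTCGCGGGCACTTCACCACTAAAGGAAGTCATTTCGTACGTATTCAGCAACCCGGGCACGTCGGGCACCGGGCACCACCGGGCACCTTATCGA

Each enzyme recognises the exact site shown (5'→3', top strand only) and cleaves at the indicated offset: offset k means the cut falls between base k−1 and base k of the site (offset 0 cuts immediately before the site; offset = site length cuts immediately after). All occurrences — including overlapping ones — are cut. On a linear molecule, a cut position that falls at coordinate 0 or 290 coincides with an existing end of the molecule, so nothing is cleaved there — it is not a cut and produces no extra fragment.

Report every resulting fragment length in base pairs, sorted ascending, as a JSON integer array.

[5,6,6,7,7,7,8,9,9,9,9,9,9,10,10,11,11,12,13,14,14,17,18,18,18,24]

Per-enzyme occurrences:
  LmaIV CGGGCAC/6: at [2, 11, 38, 60, 106, 156, 201, 249, 258, 265, 275] ⇒ [8, 17, 44, 66, 112, 162, 207, 255, 264, 271, 281]
  OquII GTACGTAT/5: at [18, 118, 127, 170, 184, 232] ⇒ [23, 123, 132, 175, 189, 237]
  FykX TAAAGGAA/3: at [79, 135, 216] ⇒ [82, 138, 219]
  NpsI GTAA/3: at [72, 99] ⇒ [75, 102]
  DwuIV CAAGAAAA/2: at [28, 47, 89] ⇒ [30, 49, 91]

All cut coordinates (distinct, sorted): [8, 17, 23, 30, 44, 49, 66, 75, 82, 91, 102, 112, 123, 132, 138, 162, 175, 189, 207, 219, 237, 255, 264, 271, 281]

Fragments:
  [0,8): 8 bp
  [8,17): 9 bp
  [17,23): 6 bp
  [23,30): 7 bp
  [30,44): 14 bp
  [44,49): 5 bp
  [49,66): 17 bp
  [66,75): 9 bp
  [75,82): 7 bp
  [82,91): 9 bp
  [91,102): 11 bp
  [102,112): 10 bp
  [112,123): 11 bp
  [123,132): 9 bp
  [132,138): 6 bp
  [138,162): 24 bp
  [162,175): 13 bp
  [175,189): 14 bp
  [189,207): 18 bp
  [207,219): 12 bp
  [219,237): 18 bp
  [237,255): 18 bp
  [255,264): 9 bp
  [264,271): 7 bp
  [271,281): 10 bp
  [281,290): 9 bp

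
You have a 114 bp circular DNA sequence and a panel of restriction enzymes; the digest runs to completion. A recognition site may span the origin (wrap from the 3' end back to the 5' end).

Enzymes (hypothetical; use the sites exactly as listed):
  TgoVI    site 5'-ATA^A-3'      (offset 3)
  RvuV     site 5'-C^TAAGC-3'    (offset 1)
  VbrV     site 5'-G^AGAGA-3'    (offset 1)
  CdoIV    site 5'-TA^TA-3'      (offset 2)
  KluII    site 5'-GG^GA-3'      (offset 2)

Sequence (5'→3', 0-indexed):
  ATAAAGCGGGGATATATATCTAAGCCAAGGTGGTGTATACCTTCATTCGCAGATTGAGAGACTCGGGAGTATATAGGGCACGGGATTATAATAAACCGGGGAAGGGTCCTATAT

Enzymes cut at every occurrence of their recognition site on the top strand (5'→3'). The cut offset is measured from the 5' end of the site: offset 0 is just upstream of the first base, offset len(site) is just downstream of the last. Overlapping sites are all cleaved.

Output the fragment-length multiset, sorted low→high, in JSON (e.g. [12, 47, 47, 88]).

[2,2,2,2,2,2,3,4,4,5,5,7,7,10,10,11,17,19]

Site scan:
  TgoVI ATAA/3: at [0, 87, 90] ⇒ [3, 90, 93]
  RvuV CTAAGC/1: at [19] ⇒ [20]
  VbrV GAGAGA/1: at [55] ⇒ [56]
  CdoIV TATA/2: at [12, 14, 35, 69, 71, 86, 109, 111, 113] ⇒ [1, 14, 16, 37, 71, 73, 88, 111, 113]
  KluII GGGA/2: at [8, 64, 81, 98] ⇒ [10, 66, 83, 100]

All cut coordinates (distinct, sorted): [1, 3, 10, 14, 16, 20, 37, 56, 66, 71, 73, 83, 88, 90, 93, 100, 111, 113]

Fragment lengths:
  1→3: 2 bp
  3→10: 7 bp
  10→14: 4 bp
  14→16: 2 bp
  16→20: 4 bp
  20→37: 17 bp
  37→56: 19 bp
  56→66: 10 bp
  66→71: 5 bp
  71→73: 2 bp
  73→83: 10 bp
  83→88: 5 bp
  88→90: 2 bp
  90→93: 3 bp
  93→100: 7 bp
  100→111: 11 bp
  111→113: 2 bp
  113→1 (wrap): 114-113+1 = 2 bp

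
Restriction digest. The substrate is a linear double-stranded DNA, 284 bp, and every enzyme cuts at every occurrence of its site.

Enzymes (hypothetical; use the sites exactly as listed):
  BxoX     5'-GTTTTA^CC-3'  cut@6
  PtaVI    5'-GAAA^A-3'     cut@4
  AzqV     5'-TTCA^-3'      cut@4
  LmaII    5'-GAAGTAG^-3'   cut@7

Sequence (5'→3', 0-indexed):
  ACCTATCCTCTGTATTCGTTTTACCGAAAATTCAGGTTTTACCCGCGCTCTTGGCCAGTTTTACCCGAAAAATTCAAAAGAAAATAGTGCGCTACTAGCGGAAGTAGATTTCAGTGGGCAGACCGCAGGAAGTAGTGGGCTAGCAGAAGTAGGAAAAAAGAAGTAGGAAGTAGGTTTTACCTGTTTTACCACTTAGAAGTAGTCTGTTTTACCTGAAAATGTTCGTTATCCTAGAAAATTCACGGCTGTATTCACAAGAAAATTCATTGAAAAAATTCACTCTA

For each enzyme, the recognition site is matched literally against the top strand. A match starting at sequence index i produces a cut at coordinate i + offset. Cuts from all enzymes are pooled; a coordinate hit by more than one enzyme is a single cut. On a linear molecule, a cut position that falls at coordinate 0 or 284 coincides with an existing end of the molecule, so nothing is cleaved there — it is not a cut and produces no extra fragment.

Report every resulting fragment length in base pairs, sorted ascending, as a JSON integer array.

[4,5,5,5,5,6,6,6,6,6,7,7,7,7,7,7,7,9,9,10,12,14,17,19,22,22,23,24]

Per-enzyme occurrences:
  BxoX (GTTTTACC, off=6): starts [17, 35, 57, 173, 182, 205] → cuts [23, 41, 63, 179, 188, 211]
  PtaVI (GAAAA, off=4): starts [25, 66, 79, 152, 214, 233, 257, 268] → cuts [29, 70, 83, 156, 218, 237, 261, 272]
  AzqV (TTCA, off=4): starts [30, 72, 109, 238, 250, 262, 275] → cuts [34, 76, 113, 242, 254, 266, 279]
  LmaII (GAAGTAG, off=7): starts [100, 128, 145, 159, 166, 195] → cuts [107, 135, 152, 166, 173, 202]

Pooled cuts: [23, 29, 34, 41, 63, 70, 76, 83, 107, 113, 135, 152, 156, 166, 173, 179, 188, 202, 211, 218, 237, 242, 254, 261, 266, 272, 279]

Fragment lengths:
  [0,23): 23 bp
  [23,29): 6 bp
  [29,34): 5 bp
  [34,41): 7 bp
  [41,63): 22 bp
  [63,70): 7 bp
  [70,76): 6 bp
  [76,83): 7 bp
  [83,107): 24 bp
  [107,113): 6 bp
  [113,135): 22 bp
  [135,152): 17 bp
  [152,156): 4 bp
  [156,166): 10 bp
  [166,173): 7 bp
  [173,179): 6 bp
  [179,188): 9 bp
  [188,202): 14 bp
  [202,211): 9 bp
  [211,218): 7 bp
  [218,237): 19 bp
  [237,242): 5 bp
  [242,254): 12 bp
  [254,261): 7 bp
  [261,266): 5 bp
  [266,272): 6 bp
  [272,279): 7 bp
  [279,284): 5 bp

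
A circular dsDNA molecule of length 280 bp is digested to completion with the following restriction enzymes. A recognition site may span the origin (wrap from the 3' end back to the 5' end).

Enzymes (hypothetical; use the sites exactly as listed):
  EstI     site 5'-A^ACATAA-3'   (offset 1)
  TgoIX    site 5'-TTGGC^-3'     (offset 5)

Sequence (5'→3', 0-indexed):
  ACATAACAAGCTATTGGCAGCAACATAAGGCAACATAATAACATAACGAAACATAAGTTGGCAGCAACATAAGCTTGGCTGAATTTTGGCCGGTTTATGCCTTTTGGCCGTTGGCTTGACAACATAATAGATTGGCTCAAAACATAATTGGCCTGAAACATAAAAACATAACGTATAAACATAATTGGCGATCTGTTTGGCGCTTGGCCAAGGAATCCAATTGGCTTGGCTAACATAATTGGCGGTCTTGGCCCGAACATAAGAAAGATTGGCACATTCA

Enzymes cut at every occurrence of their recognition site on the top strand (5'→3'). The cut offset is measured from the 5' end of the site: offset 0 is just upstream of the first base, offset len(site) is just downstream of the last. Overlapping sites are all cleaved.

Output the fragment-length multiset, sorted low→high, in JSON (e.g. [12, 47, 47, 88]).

[2,4,4,4,5,5,5,6,7,7,7,8,8,9,10,10,11,11,11,11,12,12,13,13,15,17,17,18,18]

Site scan:
  EstI (AACATAA, off=1): starts [21, 31, 39, 49, 65, 120, 140, 156, 164, 177, 231, 255, 279] → cuts [0, 22, 32, 40, 50, 66, 121, 141, 157, 165, 178, 232, 256]
  TgoIX (TTGGC, off=5): starts [13, 57, 74, 85, 103, 110, 131, 147, 184, 196, 203, 220, 225, 238, 247, 268] → cuts [18, 62, 79, 90, 108, 115, 136, 152, 189, 201, 208, 225, 230, 243, 252, 273]

Pooled cuts: [0, 18, 22, 32, 40, 50, 62, 66, 79, 90, 108, 115, 121, 136, 141, 152, 157, 165, 178, 189, 201, 208, 225, 230, 232, 243, 252, 256, 273]

Fragments:
  0→18: 18 bp
  18→22: 4 bp
  22→32: 10 bp
  32→40: 8 bp
  40→50: 10 bp
  50→62: 12 bp
  62→66: 4 bp
  66→79: 13 bp
  79→90: 11 bp
  90→108: 18 bp
  108→115: 7 bp
  115→121: 6 bp
  121→136: 15 bp
  136→141: 5 bp
  141→152: 11 bp
  152→157: 5 bp
  157→165: 8 bp
  165→178: 13 bp
  178→189: 11 bp
  189→201: 12 bp
  201→208: 7 bp
  208→225: 17 bp
  225→230: 5 bp
  230→232: 2 bp
  232→243: 11 bp
  243→252: 9 bp
  252→256: 4 bp
  256→273: 17 bp
  273→0 (wrap): 280-273+0 = 7 bp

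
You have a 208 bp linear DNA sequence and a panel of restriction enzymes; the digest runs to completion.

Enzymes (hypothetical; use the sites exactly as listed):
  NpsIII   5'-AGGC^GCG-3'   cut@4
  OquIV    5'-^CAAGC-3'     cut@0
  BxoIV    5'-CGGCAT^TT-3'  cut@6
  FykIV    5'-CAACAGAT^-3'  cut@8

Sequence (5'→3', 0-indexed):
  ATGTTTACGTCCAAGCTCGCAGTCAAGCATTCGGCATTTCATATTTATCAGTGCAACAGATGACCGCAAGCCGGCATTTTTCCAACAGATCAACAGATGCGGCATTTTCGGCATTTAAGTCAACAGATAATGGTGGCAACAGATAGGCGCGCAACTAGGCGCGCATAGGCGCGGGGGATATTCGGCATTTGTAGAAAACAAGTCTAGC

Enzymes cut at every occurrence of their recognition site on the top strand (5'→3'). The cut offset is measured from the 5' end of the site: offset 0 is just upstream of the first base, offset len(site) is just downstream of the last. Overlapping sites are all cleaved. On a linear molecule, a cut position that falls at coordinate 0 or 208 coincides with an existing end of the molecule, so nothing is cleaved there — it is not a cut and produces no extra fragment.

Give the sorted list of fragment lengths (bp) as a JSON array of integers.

Site scan:
  NpsIII (AGGCGCG, off=4): starts [144, 156, 166] → cuts [148, 160, 170]
  OquIV (CAAGC, off=0): starts [11, 23, 66] → cuts [11, 23, 66]
  BxoIV (CGGCATTT, off=6): starts [31, 71, 99, 108, 182] → cuts [37, 77, 105, 114, 188]
  FykIV (CAACAGAT, off=8): starts [53, 82, 90, 120, 136] → cuts [61, 90, 98, 128, 144]

Pooled cuts: [11, 23, 37, 61, 66, 77, 90, 98, 105, 114, 128, 144, 148, 160, 170, 188]

Fragments:
  [0,11): 11 bp
  [11,23): 12 bp
  [23,37): 14 bp
  [37,61): 24 bp
  [61,66): 5 bp
  [66,77): 11 bp
  [77,90): 13 bp
  [90,98): 8 bp
  [98,105): 7 bp
  [105,114): 9 bp
  [114,128): 14 bp
  [128,144): 16 bp
  [144,148): 4 bp
  [148,160): 12 bp
  [160,170): 10 bp
  [170,188): 18 bp
  [188,208): 20 bp

[4,5,7,8,9,10,11,11,12,12,13,14,14,16,18,20,24]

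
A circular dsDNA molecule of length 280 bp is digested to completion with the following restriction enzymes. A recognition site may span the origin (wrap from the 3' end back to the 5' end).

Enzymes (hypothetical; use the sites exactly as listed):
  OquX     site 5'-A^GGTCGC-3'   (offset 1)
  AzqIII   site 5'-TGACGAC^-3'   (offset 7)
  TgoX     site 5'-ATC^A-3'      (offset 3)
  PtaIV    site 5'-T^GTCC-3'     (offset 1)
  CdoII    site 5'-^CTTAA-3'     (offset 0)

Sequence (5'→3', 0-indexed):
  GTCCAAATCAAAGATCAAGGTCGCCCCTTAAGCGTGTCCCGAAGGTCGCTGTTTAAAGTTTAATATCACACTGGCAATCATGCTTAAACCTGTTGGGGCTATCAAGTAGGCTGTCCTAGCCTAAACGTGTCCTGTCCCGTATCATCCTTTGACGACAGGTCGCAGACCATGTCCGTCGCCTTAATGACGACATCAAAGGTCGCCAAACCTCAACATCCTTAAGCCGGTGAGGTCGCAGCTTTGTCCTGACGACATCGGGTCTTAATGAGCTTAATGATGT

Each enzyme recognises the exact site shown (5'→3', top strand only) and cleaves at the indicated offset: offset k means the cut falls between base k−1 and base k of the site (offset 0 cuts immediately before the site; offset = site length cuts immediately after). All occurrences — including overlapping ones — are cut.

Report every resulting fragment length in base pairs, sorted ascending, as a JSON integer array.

Per-enzyme occurrences:
  OquX AGGTCGC/1: at [17, 42, 156, 196, 229] ⇒ [18, 43, 157, 197, 230]
  AzqIII TGACGAC/7: at [149, 184, 246] ⇒ [156, 191, 253]
  TgoX ATCA/3: at [6, 13, 64, 76, 100, 140, 191] ⇒ [9, 16, 67, 79, 103, 143, 194]
  PtaIV TGTCC/1: at [34, 111, 127, 132, 169, 241, 279] ⇒ [0, 35, 112, 128, 133, 170, 242]
  CdoII CTTAA/0: at [26, 82, 179, 217, 260, 269] ⇒ [26, 82, 179, 217, 260, 269]

All cut coordinates (distinct, sorted): [0, 9, 16, 18, 26, 35, 43, 67, 79, 82, 103, 112, 128, 133, 143, 156, 157, 170, 179, 191, 194, 197, 217, 230, 242, 253, 260, 269]

Fragments:
  0→9: 9 bp
  9→16: 7 bp
  16→18: 2 bp
  18→26: 8 bp
  26→35: 9 bp
  35→43: 8 bp
  43→67: 24 bp
  67→79: 12 bp
  79→82: 3 bp
  82→103: 21 bp
  103→112: 9 bp
  112→128: 16 bp
  128→133: 5 bp
  133→143: 10 bp
  143→156: 13 bp
  156→157: 1 bp
  157→170: 13 bp
  170→179: 9 bp
  179→191: 12 bp
  191→194: 3 bp
  194→197: 3 bp
  197→217: 20 bp
  217→230: 13 bp
  230→242: 12 bp
  242→253: 11 bp
  253→260: 7 bp
  260→269: 9 bp
  269→0 (wrap): 280-269+0 = 11 bp

[1,2,3,3,3,5,7,7,8,8,9,9,9,9,9,10,11,11,12,12,12,13,13,13,16,20,21,24]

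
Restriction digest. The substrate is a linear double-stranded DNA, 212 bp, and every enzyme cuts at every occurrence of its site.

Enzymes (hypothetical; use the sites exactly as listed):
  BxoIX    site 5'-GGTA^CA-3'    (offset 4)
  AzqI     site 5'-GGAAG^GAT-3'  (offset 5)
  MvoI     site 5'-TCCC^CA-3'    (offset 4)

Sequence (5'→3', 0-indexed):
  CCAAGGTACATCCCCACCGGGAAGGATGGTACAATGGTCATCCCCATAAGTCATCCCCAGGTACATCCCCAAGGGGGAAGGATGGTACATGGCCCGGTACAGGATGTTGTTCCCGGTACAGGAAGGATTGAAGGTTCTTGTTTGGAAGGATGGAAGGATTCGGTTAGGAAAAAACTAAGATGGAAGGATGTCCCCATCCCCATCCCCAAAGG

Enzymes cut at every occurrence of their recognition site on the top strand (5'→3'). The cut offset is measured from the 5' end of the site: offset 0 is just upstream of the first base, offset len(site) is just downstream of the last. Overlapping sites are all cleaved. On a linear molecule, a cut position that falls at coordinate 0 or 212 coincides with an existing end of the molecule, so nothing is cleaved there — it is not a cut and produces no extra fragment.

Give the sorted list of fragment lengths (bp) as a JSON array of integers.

[6,6,6,6,6,6,7,7,7,8,8,8,10,11,12,13,13,19,23,30]

Scan for sites:
  BxoIX (GGTACA, off=4): starts [4, 27, 59, 83, 95, 114] → cuts [8, 31, 63, 87, 99, 118]
  AzqI (GGAAGGAT, off=5): starts [19, 75, 120, 143, 151, 181] → cuts [24, 80, 125, 148, 156, 186]
  MvoI (TCCCCA, off=4): starts [10, 40, 53, 65, 190, 196, 202] → cuts [14, 44, 57, 69, 194, 200, 206]

All cut coordinates (distinct, sorted): [8, 14, 24, 31, 44, 57, 63, 69, 80, 87, 99, 118, 125, 148, 156, 186, 194, 200, 206]

Fragments:
  [0,8): 8 bp
  [8,14): 6 bp
  [14,24): 10 bp
  [24,31): 7 bp
  [31,44): 13 bp
  [44,57): 13 bp
  [57,63): 6 bp
  [63,69): 6 bp
  [69,80): 11 bp
  [80,87): 7 bp
  [87,99): 12 bp
  [99,118): 19 bp
  [118,125): 7 bp
  [125,148): 23 bp
  [148,156): 8 bp
  [156,186): 30 bp
  [186,194): 8 bp
  [194,200): 6 bp
  [200,206): 6 bp
  [206,212): 6 bp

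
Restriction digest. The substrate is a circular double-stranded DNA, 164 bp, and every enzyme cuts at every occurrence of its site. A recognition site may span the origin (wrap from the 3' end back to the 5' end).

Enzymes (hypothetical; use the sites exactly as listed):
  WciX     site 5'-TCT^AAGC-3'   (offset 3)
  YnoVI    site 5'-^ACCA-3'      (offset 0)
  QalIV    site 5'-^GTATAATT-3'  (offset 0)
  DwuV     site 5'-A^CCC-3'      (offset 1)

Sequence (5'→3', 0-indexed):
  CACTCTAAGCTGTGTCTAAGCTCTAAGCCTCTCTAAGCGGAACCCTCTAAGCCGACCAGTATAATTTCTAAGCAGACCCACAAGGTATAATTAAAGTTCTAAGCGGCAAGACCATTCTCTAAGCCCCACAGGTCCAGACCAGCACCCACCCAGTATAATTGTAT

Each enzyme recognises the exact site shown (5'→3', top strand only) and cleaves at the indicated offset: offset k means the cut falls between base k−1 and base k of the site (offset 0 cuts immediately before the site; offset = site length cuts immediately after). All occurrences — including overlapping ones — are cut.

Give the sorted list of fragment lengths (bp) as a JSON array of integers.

[4,4,4,6,6,7,7,7,8,8,10,10,10,11,11,16,17,18]

Per-enzyme occurrences:
  WciX TCTAAGC/3: at [3, 14, 21, 31, 45, 66, 97, 117] ⇒ [6, 17, 24, 34, 48, 69, 100, 120]
  YnoVI ACCA/0: at [54, 110, 137] ⇒ [54, 110, 137]
  QalIV GTATAATT/0: at [58, 84, 152] ⇒ [58, 84, 152]
  DwuV ACCC/1: at [41, 75, 143, 147] ⇒ [42, 76, 144, 148]

Pooled cuts: [6, 17, 24, 34, 42, 48, 54, 58, 69, 76, 84, 100, 110, 120, 137, 144, 148, 152]

Fragments:
  6→17: 11 bp
  17→24: 7 bp
  24→34: 10 bp
  34→42: 8 bp
  42→48: 6 bp
  48→54: 6 bp
  54→58: 4 bp
  58→69: 11 bp
  69→76: 7 bp
  76→84: 8 bp
  84→100: 16 bp
  100→110: 10 bp
  110→120: 10 bp
  120→137: 17 bp
  137→144: 7 bp
  144→148: 4 bp
  148→152: 4 bp
  152→6 (wrap): 164-152+6 = 18 bp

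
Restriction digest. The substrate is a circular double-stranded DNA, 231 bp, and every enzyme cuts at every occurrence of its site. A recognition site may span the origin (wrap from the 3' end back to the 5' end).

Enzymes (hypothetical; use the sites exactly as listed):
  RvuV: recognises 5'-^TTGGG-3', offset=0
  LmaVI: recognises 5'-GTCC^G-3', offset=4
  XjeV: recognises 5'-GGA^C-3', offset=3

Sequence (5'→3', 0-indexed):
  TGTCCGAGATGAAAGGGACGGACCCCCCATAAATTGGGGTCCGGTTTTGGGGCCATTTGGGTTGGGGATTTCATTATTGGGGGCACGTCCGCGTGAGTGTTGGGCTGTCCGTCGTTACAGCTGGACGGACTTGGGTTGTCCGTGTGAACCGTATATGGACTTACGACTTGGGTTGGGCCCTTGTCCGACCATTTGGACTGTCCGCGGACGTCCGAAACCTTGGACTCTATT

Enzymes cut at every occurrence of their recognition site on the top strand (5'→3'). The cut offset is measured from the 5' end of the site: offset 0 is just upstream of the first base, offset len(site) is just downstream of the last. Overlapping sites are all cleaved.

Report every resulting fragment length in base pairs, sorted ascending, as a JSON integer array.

[1,4,4,4,5,5,5,5,6,8,9,9,10,11,11,11,11,11,12,13,14,14,15,15,18]

Scan for sites:
  RvuV TTGGG/0: at [33, 46, 56, 61, 76, 99, 130, 167, 172] ⇒ [33, 46, 56, 61, 76, 99, 130, 167, 172]
  LmaVI GTCCG/4: at [1, 38, 86, 106, 137, 182, 199, 209] ⇒ [5, 42, 90, 110, 141, 186, 203, 213]
  XjeV GGAC/3: at [15, 19, 122, 126, 156, 194, 205, 221] ⇒ [18, 22, 125, 129, 159, 197, 208, 224]

All cut coordinates (distinct, sorted): [5, 18, 22, 33, 42, 46, 56, 61, 76, 90, 99, 110, 125, 129, 130, 141, 159, 167, 172, 186, 197, 203, 208, 213, 224]

Fragment lengths:
  5→18: 13 bp
  18→22: 4 bp
  22→33: 11 bp
  33→42: 9 bp
  42→46: 4 bp
  46→56: 10 bp
  56→61: 5 bp
  61→76: 15 bp
  76→90: 14 bp
  90→99: 9 bp
  99→110: 11 bp
  110→125: 15 bp
  125→129: 4 bp
  129→130: 1 bp
  130→141: 11 bp
  141→159: 18 bp
  159→167: 8 bp
  167→172: 5 bp
  172→186: 14 bp
  186→197: 11 bp
  197→203: 6 bp
  203→208: 5 bp
  208→213: 5 bp
  213→224: 11 bp
  224→5 (wrap): 231-224+5 = 12 bp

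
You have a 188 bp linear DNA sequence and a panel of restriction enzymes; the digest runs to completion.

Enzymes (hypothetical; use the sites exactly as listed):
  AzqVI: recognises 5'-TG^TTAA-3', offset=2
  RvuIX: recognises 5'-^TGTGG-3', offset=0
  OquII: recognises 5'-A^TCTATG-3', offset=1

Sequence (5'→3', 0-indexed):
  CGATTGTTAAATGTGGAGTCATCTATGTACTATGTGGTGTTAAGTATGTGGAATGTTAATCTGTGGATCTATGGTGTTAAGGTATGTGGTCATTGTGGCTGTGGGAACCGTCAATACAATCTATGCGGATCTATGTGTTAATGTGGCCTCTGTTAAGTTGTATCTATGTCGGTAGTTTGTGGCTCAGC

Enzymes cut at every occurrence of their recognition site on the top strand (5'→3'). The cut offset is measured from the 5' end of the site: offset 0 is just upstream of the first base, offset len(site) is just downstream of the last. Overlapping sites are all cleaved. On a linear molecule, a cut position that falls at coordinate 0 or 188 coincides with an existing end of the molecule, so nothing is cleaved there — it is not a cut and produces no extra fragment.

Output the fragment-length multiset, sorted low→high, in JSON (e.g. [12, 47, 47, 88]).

[4,5,6,6,6,6,7,7,8,8,9,9,9,10,10,10,11,11,11,15,20]

Per-enzyme occurrences:
  AzqVI TGTTAA/2: at [4, 37, 53, 74, 135, 150] ⇒ [6, 39, 55, 76, 137, 152]
  RvuIX TGTGG/0: at [11, 32, 46, 61, 84, 93, 99, 141, 177] ⇒ [11, 32, 46, 61, 84, 93, 99, 141, 177]
  OquII ATCTATG/1: at [20, 66, 118, 128, 161] ⇒ [21, 67, 119, 129, 162]

Pooled cuts: [6, 11, 21, 32, 39, 46, 55, 61, 67, 76, 84, 93, 99, 119, 129, 137, 141, 152, 162, 177]

Fragment lengths:
  [0,6): 6 bp
  [6,11): 5 bp
  [11,21): 10 bp
  [21,32): 11 bp
  [32,39): 7 bp
  [39,46): 7 bp
  [46,55): 9 bp
  [55,61): 6 bp
  [61,67): 6 bp
  [67,76): 9 bp
  [76,84): 8 bp
  [84,93): 9 bp
  [93,99): 6 bp
  [99,119): 20 bp
  [119,129): 10 bp
  [129,137): 8 bp
  [137,141): 4 bp
  [141,152): 11 bp
  [152,162): 10 bp
  [162,177): 15 bp
  [177,188): 11 bp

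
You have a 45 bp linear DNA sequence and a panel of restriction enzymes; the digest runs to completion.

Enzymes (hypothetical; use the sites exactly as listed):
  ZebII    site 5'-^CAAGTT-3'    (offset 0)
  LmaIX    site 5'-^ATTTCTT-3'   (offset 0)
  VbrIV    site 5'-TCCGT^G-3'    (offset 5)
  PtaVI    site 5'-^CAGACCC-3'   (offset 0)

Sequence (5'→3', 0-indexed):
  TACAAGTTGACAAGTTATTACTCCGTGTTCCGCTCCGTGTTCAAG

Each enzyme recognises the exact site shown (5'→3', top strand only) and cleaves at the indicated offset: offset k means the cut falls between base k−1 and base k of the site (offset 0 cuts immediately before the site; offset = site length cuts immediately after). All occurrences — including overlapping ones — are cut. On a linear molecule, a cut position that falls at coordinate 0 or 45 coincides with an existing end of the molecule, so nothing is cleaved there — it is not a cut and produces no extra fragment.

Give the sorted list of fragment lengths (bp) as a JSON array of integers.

[2,7,8,12,16]

Site scan:
  ZebII CAAGTT/0: at [2, 10] ⇒ [2, 10]
  LmaIX (ATTTCTT, off=0): no sites
  VbrIV TCCGTG/5: at [21, 33] ⇒ [26, 38]
  PtaVI (CAGACCC, off=0): no sites

All cut coordinates (distinct, sorted): [2, 10, 26, 38]

Fragments:
  [0,2): 2 bp
  [2,10): 8 bp
  [10,26): 16 bp
  [26,38): 12 bp
  [38,45): 7 bp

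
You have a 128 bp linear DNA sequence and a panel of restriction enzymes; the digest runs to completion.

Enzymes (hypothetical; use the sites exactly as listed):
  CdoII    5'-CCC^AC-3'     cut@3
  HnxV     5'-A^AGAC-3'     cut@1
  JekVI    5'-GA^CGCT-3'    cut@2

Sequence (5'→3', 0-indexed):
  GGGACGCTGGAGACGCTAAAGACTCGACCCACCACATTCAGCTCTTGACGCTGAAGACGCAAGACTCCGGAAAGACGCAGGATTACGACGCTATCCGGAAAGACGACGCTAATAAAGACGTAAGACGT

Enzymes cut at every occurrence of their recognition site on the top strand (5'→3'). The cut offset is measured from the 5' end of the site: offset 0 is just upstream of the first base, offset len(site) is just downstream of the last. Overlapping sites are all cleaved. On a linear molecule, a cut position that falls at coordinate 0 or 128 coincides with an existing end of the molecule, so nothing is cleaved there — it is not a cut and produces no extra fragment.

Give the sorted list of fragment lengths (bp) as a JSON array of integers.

Scan for sites:
  CdoII CCCAC/3: at [27] ⇒ [30]
  HnxV AAGAC/1: at [18, 53, 60, 71, 99, 114, 121] ⇒ [19, 54, 61, 72, 100, 115, 122]
  JekVI GACGCT/2: at [2, 11, 46, 86, 104] ⇒ [4, 13, 48, 88, 106]

All cut coordinates (distinct, sorted): [4, 13, 19, 30, 48, 54, 61, 72, 88, 100, 106, 115, 122]

Fragment lengths:
  [0,4): 4 bp
  [4,13): 9 bp
  [13,19): 6 bp
  [19,30): 11 bp
  [30,48): 18 bp
  [48,54): 6 bp
  [54,61): 7 bp
  [61,72): 11 bp
  [72,88): 16 bp
  [88,100): 12 bp
  [100,106): 6 bp
  [106,115): 9 bp
  [115,122): 7 bp
  [122,128): 6 bp

[4,6,6,6,6,7,7,9,9,11,11,12,16,18]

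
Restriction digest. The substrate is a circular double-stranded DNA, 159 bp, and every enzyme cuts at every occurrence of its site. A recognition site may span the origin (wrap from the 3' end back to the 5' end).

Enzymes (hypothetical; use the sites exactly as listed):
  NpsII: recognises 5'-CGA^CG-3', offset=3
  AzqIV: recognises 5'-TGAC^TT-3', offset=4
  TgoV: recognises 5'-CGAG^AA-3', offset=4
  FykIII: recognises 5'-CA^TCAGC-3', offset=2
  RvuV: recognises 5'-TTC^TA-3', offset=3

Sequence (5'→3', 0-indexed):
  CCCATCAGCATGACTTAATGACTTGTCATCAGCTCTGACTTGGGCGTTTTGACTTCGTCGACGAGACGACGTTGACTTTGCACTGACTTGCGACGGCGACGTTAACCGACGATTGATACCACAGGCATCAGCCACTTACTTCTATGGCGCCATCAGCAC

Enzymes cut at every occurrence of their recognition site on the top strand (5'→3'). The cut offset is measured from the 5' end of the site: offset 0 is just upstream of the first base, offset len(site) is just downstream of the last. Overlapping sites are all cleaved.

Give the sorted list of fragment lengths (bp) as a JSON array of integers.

Scan for sites:
  NpsII (CGACG, off=3): starts [58, 66, 90, 96, 106] → cuts [61, 69, 93, 99, 109]
  AzqIV (TGACTT, off=4): starts [10, 18, 35, 49, 72, 83] → cuts [14, 22, 39, 53, 76, 87]
  TgoV (CGAGAA, off=4): no sites
  FykIII (CATCAGC, off=2): starts [2, 26, 125, 150] → cuts [4, 28, 127, 152]
  RvuV (TTCTA, off=3): starts [139] → cuts [142]

Pooled cuts: [4, 14, 22, 28, 39, 53, 61, 69, 76, 87, 93, 99, 109, 127, 142, 152]

Fragment lengths:
  4→14: 10 bp
  14→22: 8 bp
  22→28: 6 bp
  28→39: 11 bp
  39→53: 14 bp
  53→61: 8 bp
  61→69: 8 bp
  69→76: 7 bp
  76→87: 11 bp
  87→93: 6 bp
  93→99: 6 bp
  99→109: 10 bp
  109→127: 18 bp
  127→142: 15 bp
  142→152: 10 bp
  152→4 (wrap): 159-152+4 = 11 bp

[6,6,6,7,8,8,8,10,10,10,11,11,11,14,15,18]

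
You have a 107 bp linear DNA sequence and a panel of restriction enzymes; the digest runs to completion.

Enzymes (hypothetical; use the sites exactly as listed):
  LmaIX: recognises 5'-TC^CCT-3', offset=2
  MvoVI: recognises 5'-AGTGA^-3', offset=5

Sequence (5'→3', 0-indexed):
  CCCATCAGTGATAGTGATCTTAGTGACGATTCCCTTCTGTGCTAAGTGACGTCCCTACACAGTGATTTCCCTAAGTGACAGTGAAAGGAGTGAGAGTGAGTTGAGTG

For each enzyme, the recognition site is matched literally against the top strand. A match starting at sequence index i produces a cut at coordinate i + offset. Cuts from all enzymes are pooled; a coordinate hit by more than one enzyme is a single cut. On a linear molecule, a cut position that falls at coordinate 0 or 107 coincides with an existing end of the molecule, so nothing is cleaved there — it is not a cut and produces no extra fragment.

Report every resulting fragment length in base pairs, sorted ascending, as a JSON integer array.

Per-enzyme occurrences:
  LmaIX (TCCCT, off=2): starts [30, 51, 67] → cuts [32, 53, 69]
  MvoVI (AGTGA, off=5): starts [6, 12, 21, 44, 60, 73, 79, 88, 94] → cuts [11, 17, 26, 49, 65, 78, 84, 93, 99]

All cut coordinates (distinct, sorted): [11, 17, 26, 32, 49, 53, 65, 69, 78, 84, 93, 99]

Fragments:
  [0,11): 11 bp
  [11,17): 6 bp
  [17,26): 9 bp
  [26,32): 6 bp
  [32,49): 17 bp
  [49,53): 4 bp
  [53,65): 12 bp
  [65,69): 4 bp
  [69,78): 9 bp
  [78,84): 6 bp
  [84,93): 9 bp
  [93,99): 6 bp
  [99,107): 8 bp

[4,4,6,6,6,6,8,9,9,9,11,12,17]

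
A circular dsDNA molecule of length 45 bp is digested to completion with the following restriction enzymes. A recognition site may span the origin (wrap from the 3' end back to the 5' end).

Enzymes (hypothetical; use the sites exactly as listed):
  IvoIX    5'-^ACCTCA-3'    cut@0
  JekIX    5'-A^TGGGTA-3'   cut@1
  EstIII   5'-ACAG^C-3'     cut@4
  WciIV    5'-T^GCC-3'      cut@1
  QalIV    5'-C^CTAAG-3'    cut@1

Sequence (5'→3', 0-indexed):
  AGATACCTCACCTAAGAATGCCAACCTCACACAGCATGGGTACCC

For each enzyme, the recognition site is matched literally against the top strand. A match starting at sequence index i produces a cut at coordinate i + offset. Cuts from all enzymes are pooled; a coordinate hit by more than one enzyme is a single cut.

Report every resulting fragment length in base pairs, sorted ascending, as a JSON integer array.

Site scan:
  IvoIX (ACCTCA, off=0): starts [4, 23] → cuts [4, 23]
  JekIX (ATGGGTA, off=1): starts [35] → cuts [36]
  EstIII (ACAGC, off=4): starts [30] → cuts [34]
  WciIV (TGCC, off=1): starts [18] → cuts [19]
  QalIV (CCTAAG, off=1): starts [10] → cuts [11]

All cut coordinates (distinct, sorted): [4, 11, 19, 23, 34, 36]

Fragments:
  4→11: 7 bp
  11→19: 8 bp
  19→23: 4 bp
  23→34: 11 bp
  34→36: 2 bp
  36→4 (wrap): 45-36+4 = 13 bp

[2,4,7,8,11,13]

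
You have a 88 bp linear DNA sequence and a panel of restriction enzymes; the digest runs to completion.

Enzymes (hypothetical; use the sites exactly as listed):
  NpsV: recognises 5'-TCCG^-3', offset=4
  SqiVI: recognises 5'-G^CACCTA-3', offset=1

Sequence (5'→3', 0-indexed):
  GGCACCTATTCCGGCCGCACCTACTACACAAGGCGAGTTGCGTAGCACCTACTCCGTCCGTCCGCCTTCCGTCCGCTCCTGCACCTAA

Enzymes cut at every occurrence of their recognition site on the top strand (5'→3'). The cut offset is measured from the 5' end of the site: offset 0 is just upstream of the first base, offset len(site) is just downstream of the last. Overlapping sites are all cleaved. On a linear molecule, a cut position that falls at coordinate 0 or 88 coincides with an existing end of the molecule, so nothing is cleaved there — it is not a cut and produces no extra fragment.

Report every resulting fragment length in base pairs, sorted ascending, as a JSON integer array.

Scan for sites:
  NpsV TCCG/4: at [9, 52, 56, 60, 67, 71] ⇒ [13, 56, 60, 64, 71, 75]
  SqiVI GCACCTA/1: at [1, 16, 44, 80] ⇒ [2, 17, 45, 81]

All cut coordinates (distinct, sorted): [2, 13, 17, 45, 56, 60, 64, 71, 75, 81]

Fragment lengths:
  [0,2): 2 bp
  [2,13): 11 bp
  [13,17): 4 bp
  [17,45): 28 bp
  [45,56): 11 bp
  [56,60): 4 bp
  [60,64): 4 bp
  [64,71): 7 bp
  [71,75): 4 bp
  [75,81): 6 bp
  [81,88): 7 bp

[2,4,4,4,4,6,7,7,11,11,28]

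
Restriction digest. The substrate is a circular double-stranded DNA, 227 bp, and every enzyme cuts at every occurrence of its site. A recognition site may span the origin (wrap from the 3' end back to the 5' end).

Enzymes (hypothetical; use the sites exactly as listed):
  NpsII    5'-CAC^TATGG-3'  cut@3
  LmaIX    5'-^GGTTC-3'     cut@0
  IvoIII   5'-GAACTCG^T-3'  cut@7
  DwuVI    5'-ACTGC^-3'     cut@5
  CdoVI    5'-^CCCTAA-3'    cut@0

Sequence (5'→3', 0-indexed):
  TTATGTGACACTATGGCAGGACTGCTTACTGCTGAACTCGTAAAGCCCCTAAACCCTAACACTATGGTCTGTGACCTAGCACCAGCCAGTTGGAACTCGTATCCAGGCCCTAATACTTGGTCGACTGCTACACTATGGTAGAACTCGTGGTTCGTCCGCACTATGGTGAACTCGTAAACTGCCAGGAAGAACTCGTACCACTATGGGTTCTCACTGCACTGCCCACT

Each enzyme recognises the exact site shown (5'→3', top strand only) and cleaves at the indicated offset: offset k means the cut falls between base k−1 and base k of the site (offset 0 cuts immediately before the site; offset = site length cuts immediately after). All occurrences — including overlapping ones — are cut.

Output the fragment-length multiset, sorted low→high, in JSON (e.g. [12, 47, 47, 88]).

[1,4,5,5,6,6,7,7,8,8,8,9,12,13,13,13,14,14,16,21,37]

Scan for sites:
  NpsII CACTATGG/3: at [8, 59, 130, 158, 198] ⇒ [11, 62, 133, 161, 201]
  LmaIX GGTTC/0: at [148, 205] ⇒ [148, 205]
  IvoIII GAACTCGT/7: at [33, 92, 140, 167, 188] ⇒ [40, 99, 147, 174, 195]
  DwuVI ACTGC/5: at [20, 27, 123, 177, 212, 217] ⇒ [25, 32, 128, 182, 217, 222]
  CdoVI CCCTAA/0: at [46, 53, 107] ⇒ [46, 53, 107]

All cut coordinates (distinct, sorted): [11, 25, 32, 40, 46, 53, 62, 99, 107, 128, 133, 147, 148, 161, 174, 182, 195, 201, 205, 217, 222]

Fragment lengths:
  11→25: 14 bp
  25→32: 7 bp
  32→40: 8 bp
  40→46: 6 bp
  46→53: 7 bp
  53→62: 9 bp
  62→99: 37 bp
  99→107: 8 bp
  107→128: 21 bp
  128→133: 5 bp
  133→147: 14 bp
  147→148: 1 bp
  148→161: 13 bp
  161→174: 13 bp
  174→182: 8 bp
  182→195: 13 bp
  195→201: 6 bp
  201→205: 4 bp
  205→217: 12 bp
  217→222: 5 bp
  222→11 (wrap): 227-222+11 = 16 bp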